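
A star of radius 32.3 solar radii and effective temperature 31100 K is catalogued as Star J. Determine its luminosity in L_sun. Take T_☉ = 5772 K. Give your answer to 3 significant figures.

L/L_☉ = (R/R_☉)² (T/T_☉)⁴ = (32.3)² × (31100/5772)⁴
       = 1043 × (5.388)⁴ = 1043 × 842.8 = 8.793×10^5.

8.79×10^5 L_sun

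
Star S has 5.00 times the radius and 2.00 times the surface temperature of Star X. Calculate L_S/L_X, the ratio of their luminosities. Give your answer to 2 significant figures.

4.0×10^2

From the Stefan–Boltzmann law, L ∝ R²T⁴, so
L_S/L_X = (R_S/R_X)² (T_S/T_X)⁴ = (5.00)² × (2.00)⁴ = 25.00 × 16.00 = 400.0.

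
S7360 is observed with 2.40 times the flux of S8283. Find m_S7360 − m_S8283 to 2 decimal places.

-0.95

m_S7360 − m_S8283 = −2.5 log₁₀(F_S7360/F_S8283) = −2.5 log₁₀(2.40) = −2.5 × (0.380) = -0.951.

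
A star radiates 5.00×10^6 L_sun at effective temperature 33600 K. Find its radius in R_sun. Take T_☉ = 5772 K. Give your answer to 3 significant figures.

66.0 R_sun

R/R_☉ = √(L/L_☉) / (T/T_☉)² = √(5.00×10^6) / (5.821)²
       = 2236 / 33.89 = 65.99.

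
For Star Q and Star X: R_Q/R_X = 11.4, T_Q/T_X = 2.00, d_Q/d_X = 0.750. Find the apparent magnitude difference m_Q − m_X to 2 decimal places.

L_Q/L_X = (11.4)²(2.00)⁴ = 2079.
F_Q/F_X = (L_Q/L_X)/(d_Q/d_X)² = 2079/0.5625 = 3697.
m_Q − m_X = −2.5 log₁₀(3697) = -8.92.

-8.92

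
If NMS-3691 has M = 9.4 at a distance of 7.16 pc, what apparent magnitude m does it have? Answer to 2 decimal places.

8.67

m = M + 5 log₁₀(d/10 pc) = 9.4 + 5 log₁₀(7.16/10)
  = 9.4 + 5 × -0.145 = 9.4 + -0.73 = 8.67.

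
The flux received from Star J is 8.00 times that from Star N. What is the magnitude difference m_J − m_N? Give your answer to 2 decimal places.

-2.26

m_J − m_N = −2.5 log₁₀(F_J/F_N) = −2.5 log₁₀(8.00) = −2.5 × (0.903) = -2.258.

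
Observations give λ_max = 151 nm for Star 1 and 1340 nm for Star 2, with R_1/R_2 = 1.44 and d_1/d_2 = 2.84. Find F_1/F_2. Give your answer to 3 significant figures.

1.59×10^3

Wien's law: T_1/T_2 = λ_2/λ_1 = 1340/151 = 8.874.
L_1/L_2 = (R_1/R_2)²(T_1/T_2)⁴ = (1.44)²(8.874)⁴ = 1.286×10^4.
F_1/F_2 = (L_1/L_2)/(d_1/d_2)² = 1.286×10^4/(2.84)² = 1594.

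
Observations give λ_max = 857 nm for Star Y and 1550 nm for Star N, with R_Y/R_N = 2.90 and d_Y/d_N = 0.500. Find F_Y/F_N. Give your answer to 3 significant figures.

Wien's law: T_Y/T_N = λ_N/λ_Y = 1550/857 = 1.809.
L_Y/L_N = (R_Y/R_N)²(T_Y/T_N)⁴ = (2.90)²(1.809)⁴ = 89.99.
F_Y/F_N = (L_Y/L_N)/(d_Y/d_N)² = 89.99/(0.500)² = 360.0.

360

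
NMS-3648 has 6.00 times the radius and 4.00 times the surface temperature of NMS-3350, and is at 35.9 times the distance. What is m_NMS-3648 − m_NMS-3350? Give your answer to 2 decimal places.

-2.14

L_NMS-3648/L_NMS-3350 = (6.00)²(4.00)⁴ = 9216.
F_NMS-3648/F_NMS-3350 = (L_NMS-3648/L_NMS-3350)/(d_NMS-3648/d_NMS-3350)² = 9216/1289 = 7.151.
m_NMS-3648 − m_NMS-3350 = −2.5 log₁₀(7.151) = -2.14.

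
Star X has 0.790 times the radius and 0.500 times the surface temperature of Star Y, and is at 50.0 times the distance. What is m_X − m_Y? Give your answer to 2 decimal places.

12.02

L_X/L_Y = (0.790)²(0.500)⁴ = 0.03901.
F_X/F_Y = (L_X/L_Y)/(d_X/d_Y)² = 0.03901/2500 = 1.560×10^-5.
m_X − m_Y = −2.5 log₁₀(1.560×10^-5) = 12.02.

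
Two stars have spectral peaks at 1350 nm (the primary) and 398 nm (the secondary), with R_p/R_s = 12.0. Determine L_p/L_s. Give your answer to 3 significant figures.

Wien's law gives T ∝ 1/λ_max, so T_p/T_s = λ_s/λ_p = 398/1350 = 0.2948.
Then L ∝ R²T⁴ gives L_p/L_s = (12.0)² × (0.2948)⁴ = 144.0 × 0.007554 = 1.088.

1.09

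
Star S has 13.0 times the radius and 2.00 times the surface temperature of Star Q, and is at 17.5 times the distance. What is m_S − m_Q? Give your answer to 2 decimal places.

L_S/L_Q = (13.0)²(2.00)⁴ = 2704.
F_S/F_Q = (L_S/L_Q)/(d_S/d_Q)² = 2704/306.2 = 8.829.
m_S − m_Q = −2.5 log₁₀(8.829) = -2.36.

-2.36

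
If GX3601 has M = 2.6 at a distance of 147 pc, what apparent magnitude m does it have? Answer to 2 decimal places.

8.44

m = M + 5 log₁₀(d/10 pc) = 2.6 + 5 log₁₀(147/10)
  = 2.6 + 5 × 1.167 = 2.6 + 5.84 = 8.44.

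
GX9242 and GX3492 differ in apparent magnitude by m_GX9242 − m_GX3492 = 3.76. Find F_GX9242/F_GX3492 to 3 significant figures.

F_GX9242/F_GX3492 = 10^(−(m_GX9242 − m_GX3492)/2.5) = 10^(-3.76/2.5) = 10^-1.504 = 0.03133.

0.0313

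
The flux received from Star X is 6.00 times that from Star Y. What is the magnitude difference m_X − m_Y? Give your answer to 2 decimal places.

m_X − m_Y = −2.5 log₁₀(F_X/F_Y) = −2.5 log₁₀(6.00) = −2.5 × (0.778) = -1.945.

-1.95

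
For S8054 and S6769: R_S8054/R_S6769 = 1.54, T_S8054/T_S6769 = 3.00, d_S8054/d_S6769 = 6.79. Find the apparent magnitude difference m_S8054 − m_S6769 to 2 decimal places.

L_S8054/L_S6769 = (1.54)²(3.00)⁴ = 192.1.
F_S8054/F_S6769 = (L_S8054/L_S6769)/(d_S8054/d_S6769)² = 192.1/46.10 = 4.167.
m_S8054 − m_S6769 = −2.5 log₁₀(4.167) = -1.55.

-1.55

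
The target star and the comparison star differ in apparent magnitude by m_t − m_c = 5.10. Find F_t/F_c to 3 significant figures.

0.00912

F_t/F_c = 10^(−(m_t − m_c)/2.5) = 10^(-5.10/2.5) = 10^-2.040 = 0.009120.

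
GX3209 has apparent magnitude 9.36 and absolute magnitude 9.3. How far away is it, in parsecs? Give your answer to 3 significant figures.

10.3 pc

m − M = 5 log₁₀(d/10 pc)
9.36 − (9.3) = 0.06 = 5 log₁₀(d/10)
d = 10 × 10^(0.06/5) = 10 × 10^0.012 = 10.28 pc.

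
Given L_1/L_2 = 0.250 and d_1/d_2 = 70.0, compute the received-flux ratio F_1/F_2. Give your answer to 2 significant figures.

5.1×10^-5

F = L/(4πd²), so F_1/F_2 = (L_1/L_2) / (d_1/d_2)²
= 0.250 / (70.0)² = 0.250 / 4900 = 5.102×10^-5.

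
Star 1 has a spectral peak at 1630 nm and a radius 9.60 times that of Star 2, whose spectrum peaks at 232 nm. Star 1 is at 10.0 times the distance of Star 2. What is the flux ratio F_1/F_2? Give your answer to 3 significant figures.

Wien's law: T_1/T_2 = λ_2/λ_1 = 232/1630 = 0.1423.
L_1/L_2 = (R_1/R_2)²(T_1/T_2)⁴ = (9.60)²(0.1423)⁴ = 0.03782.
F_1/F_2 = (L_1/L_2)/(d_1/d_2)² = 0.03782/(10.0)² = 3.782×10^-4.

3.78×10^-4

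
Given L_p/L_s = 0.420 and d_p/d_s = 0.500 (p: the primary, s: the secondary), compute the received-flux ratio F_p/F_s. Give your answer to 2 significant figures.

1.7

F = L/(4πd²), so F_p/F_s = (L_p/L_s) / (d_p/d_s)²
= 0.420 / (0.500)² = 0.420 / 0.2500 = 1.680.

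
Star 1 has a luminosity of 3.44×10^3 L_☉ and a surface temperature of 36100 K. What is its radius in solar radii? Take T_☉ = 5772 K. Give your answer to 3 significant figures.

1.50 solar radii

R/R_☉ = √(L/L_☉) / (T/T_☉)² = √(3.44×10^3) / (6.254)²
       = 58.65 / 39.12 = 1.499.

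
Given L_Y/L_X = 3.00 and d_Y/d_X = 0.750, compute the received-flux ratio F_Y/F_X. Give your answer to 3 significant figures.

5.33

F = L/(4πd²), so F_Y/F_X = (L_Y/L_X) / (d_Y/d_X)²
= 3.00 / (0.750)² = 3.00 / 0.5625 = 5.333.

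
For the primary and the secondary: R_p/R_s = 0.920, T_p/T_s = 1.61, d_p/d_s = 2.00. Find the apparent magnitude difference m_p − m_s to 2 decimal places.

L_p/L_s = (0.920)²(1.61)⁴ = 5.687.
F_p/F_s = (L_p/L_s)/(d_p/d_s)² = 5.687/4.000 = 1.422.
m_p − m_s = −2.5 log₁₀(1.422) = -0.38.

-0.38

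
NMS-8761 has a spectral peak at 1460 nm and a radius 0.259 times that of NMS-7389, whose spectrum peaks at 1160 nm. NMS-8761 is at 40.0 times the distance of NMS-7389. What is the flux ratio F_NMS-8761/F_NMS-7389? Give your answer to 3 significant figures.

Wien's law: T_NMS-8761/T_NMS-7389 = λ_NMS-7389/λ_NMS-8761 = 1160/1460 = 0.7945.
L_NMS-8761/L_NMS-7389 = (R_NMS-8761/R_NMS-7389)²(T_NMS-8761/T_NMS-7389)⁴ = (0.259)²(0.7945)⁴ = 0.02673.
F_NMS-8761/F_NMS-7389 = (L_NMS-8761/L_NMS-7389)/(d_NMS-8761/d_NMS-7389)² = 0.02673/(40.0)² = 1.671×10^-5.

1.67×10^-5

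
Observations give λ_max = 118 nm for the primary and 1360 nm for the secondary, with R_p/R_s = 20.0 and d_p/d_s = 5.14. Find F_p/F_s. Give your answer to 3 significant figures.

Wien's law: T_p/T_s = λ_s/λ_p = 1360/118 = 11.53.
L_p/L_s = (R_p/R_s)²(T_p/T_s)⁴ = (20.0)²(11.53)⁴ = 7.058×10^6.
F_p/F_s = (L_p/L_s)/(d_p/d_s)² = 7.058×10^6/(5.14)² = 2.672×10^5.

2.67×10^5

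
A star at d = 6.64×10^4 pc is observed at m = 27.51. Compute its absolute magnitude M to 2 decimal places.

8.40

M = m − 5 log₁₀(d/10 pc) = 27.51 − 5 log₁₀(6.64×10^4/10)
  = 27.51 − 5 × 3.822 = 27.51 − 19.11 = 8.40.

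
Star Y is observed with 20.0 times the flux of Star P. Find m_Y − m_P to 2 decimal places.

-3.25

m_Y − m_P = −2.5 log₁₀(F_Y/F_P) = −2.5 log₁₀(20.0) = −2.5 × (1.301) = -3.253.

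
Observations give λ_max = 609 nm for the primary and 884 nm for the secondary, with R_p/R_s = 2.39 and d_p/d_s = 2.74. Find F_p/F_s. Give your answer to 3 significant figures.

Wien's law: T_p/T_s = λ_s/λ_p = 884/609 = 1.452.
L_p/L_s = (R_p/R_s)²(T_p/T_s)⁴ = (2.39)²(1.452)⁴ = 25.36.
F_p/F_s = (L_p/L_s)/(d_p/d_s)² = 25.36/(2.74)² = 3.378.

3.38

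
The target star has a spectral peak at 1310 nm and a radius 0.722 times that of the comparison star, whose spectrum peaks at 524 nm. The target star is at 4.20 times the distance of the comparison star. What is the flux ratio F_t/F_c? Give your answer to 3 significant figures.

7.57×10^-4

Wien's law: T_t/T_c = λ_c/λ_t = 524/1310 = 0.4000.
L_t/L_c = (R_t/R_c)²(T_t/T_c)⁴ = (0.722)²(0.4000)⁴ = 0.01334.
F_t/F_c = (L_t/L_c)/(d_t/d_c)² = 0.01334/(4.20)² = 7.565×10^-4.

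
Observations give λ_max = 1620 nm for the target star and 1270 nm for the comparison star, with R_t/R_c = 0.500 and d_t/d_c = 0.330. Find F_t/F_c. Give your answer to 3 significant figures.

Wien's law: T_t/T_c = λ_c/λ_t = 1270/1620 = 0.7840.
L_t/L_c = (R_t/R_c)²(T_t/T_c)⁴ = (0.500)²(0.7840)⁴ = 0.09443.
F_t/F_c = (L_t/L_c)/(d_t/d_c)² = 0.09443/(0.330)² = 0.8671.

0.867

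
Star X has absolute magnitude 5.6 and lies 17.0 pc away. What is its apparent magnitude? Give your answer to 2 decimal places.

m = M + 5 log₁₀(d/10 pc) = 5.6 + 5 log₁₀(17.0/10)
  = 5.6 + 5 × 0.230 = 5.6 + 1.15 = 6.75.

6.75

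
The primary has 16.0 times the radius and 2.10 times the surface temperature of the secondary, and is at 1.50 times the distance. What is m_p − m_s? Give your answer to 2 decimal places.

L_p/L_s = (16.0)²(2.10)⁴ = 4979.
F_p/F_s = (L_p/L_s)/(d_p/d_s)² = 4979/2.250 = 2213.
m_p − m_s = −2.5 log₁₀(2213) = -8.36.

-8.36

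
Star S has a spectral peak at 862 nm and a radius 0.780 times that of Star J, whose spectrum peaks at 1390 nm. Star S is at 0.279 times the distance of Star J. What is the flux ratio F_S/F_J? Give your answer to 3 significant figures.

Wien's law: T_S/T_J = λ_J/λ_S = 1390/862 = 1.613.
L_S/L_J = (R_S/R_J)²(T_S/T_J)⁴ = (0.780)²(1.613)⁴ = 4.114.
F_S/F_J = (L_S/L_J)/(d_S/d_J)² = 4.114/(0.279)² = 52.85.

52.8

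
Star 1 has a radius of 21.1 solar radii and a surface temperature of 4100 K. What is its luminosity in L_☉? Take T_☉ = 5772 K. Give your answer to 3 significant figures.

113 L_☉

L/L_☉ = (R/R_☉)² (T/T_☉)⁴ = (21.1)² × (4100/5772)⁴
       = 445.2 × (0.7103)⁴ = 445.2 × 0.2546 = 113.3.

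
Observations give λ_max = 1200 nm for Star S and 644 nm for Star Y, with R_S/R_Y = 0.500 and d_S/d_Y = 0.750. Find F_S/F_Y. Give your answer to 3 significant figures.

0.0369

Wien's law: T_S/T_Y = λ_Y/λ_S = 644/1200 = 0.5367.
L_S/L_Y = (R_S/R_Y)²(T_S/T_Y)⁴ = (0.500)²(0.5367)⁴ = 0.02074.
F_S/F_Y = (L_S/L_Y)/(d_S/d_Y)² = 0.02074/(0.750)² = 0.03687.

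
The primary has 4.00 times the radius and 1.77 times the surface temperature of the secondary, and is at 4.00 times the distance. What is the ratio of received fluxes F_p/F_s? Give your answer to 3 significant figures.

9.82

L_p/L_s = (R_p/R_s)²(T_p/T_s)⁴ = (4.00)² × (1.77)⁴ = 157.0.
F_p/F_s = (L_p/L_s)/(d_p/d_s)² = 157.0 / (4.00)² = 9.815.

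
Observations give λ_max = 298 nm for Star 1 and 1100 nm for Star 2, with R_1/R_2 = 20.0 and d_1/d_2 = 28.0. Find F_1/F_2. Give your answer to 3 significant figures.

94.7

Wien's law: T_1/T_2 = λ_2/λ_1 = 1100/298 = 3.691.
L_1/L_2 = (R_1/R_2)²(T_1/T_2)⁴ = (20.0)²(3.691)⁴ = 7.426×10^4.
F_1/F_2 = (L_1/L_2)/(d_1/d_2)² = 7.426×10^4/(28.0)² = 94.72.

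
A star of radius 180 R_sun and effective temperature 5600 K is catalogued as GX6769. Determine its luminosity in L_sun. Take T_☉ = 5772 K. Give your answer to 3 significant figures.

L/L_☉ = (R/R_☉)² (T/T_☉)⁴ = (180)² × (5600/5772)⁴
       = 3.240×10^4 × (0.9702)⁴ = 3.240×10^4 × 0.8860 = 2.871×10^4.

2.87×10^4 L_sun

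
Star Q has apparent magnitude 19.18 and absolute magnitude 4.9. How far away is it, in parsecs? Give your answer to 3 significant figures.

m − M = 5 log₁₀(d/10 pc)
19.18 − (4.9) = 14.28 = 5 log₁₀(d/10)
d = 10 × 10^(14.28/5) = 10 × 10^2.856 = 7178 pc.

7.18×10^3 pc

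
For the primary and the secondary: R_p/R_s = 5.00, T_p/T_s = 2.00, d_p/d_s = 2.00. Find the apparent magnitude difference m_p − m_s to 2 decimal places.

L_p/L_s = (5.00)²(2.00)⁴ = 400.0.
F_p/F_s = (L_p/L_s)/(d_p/d_s)² = 400.0/4.000 = 100.0.
m_p − m_s = −2.5 log₁₀(100.0) = -5.00.

-5.00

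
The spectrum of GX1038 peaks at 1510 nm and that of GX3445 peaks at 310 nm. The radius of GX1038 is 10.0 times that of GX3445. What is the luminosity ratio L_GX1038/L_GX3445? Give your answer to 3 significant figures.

Wien's law gives T ∝ 1/λ_max, so T_GX1038/T_GX3445 = λ_GX3445/λ_GX1038 = 310/1510 = 0.2053.
Then L ∝ R²T⁴ gives L_GX1038/L_GX3445 = (10.0)² × (0.2053)⁴ = 100.0 × 0.001776 = 0.1776.

0.178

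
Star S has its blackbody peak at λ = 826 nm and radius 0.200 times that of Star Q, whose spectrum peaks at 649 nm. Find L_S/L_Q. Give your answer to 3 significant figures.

Wien's law gives T ∝ 1/λ_max, so T_S/T_Q = λ_Q/λ_S = 649/826 = 0.7857.
Then L ∝ R²T⁴ gives L_S/L_Q = (0.200)² × (0.7857)⁴ = 0.04000 × 0.3811 = 0.01524.

0.0152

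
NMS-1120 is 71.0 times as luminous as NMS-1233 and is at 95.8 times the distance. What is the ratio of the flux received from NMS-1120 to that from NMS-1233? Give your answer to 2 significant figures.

0.0077

F = L/(4πd²), so F_NMS-1120/F_NMS-1233 = (L_NMS-1120/L_NMS-1233) / (d_NMS-1120/d_NMS-1233)²
= 71.0 / (95.8)² = 71.0 / 9178 = 0.007736.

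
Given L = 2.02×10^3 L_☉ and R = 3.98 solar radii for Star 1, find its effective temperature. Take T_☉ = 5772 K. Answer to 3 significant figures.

T/T_☉ = (L/L_☉)^(1/4) / (R/R_☉)^(1/2)
T = 5772 × (2.02×10^3)^(1/4) / √(3.98) = 5772 × 6.704 / 1.995 = 1.940×10^4 K.

1.94×10^4 K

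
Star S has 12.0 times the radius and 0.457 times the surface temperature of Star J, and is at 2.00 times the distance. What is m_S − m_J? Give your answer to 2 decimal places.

-0.49

L_S/L_J = (12.0)²(0.457)⁴ = 6.281.
F_S/F_J = (L_S/L_J)/(d_S/d_J)² = 6.281/4.000 = 1.570.
m_S − m_J = −2.5 log₁₀(1.570) = -0.49.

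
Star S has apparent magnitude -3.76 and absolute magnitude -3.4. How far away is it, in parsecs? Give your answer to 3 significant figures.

m − M = 5 log₁₀(d/10 pc)
-3.76 − (-3.4) = -0.36 = 5 log₁₀(d/10)
d = 10 × 10^(-0.36/5) = 10 × 10^-0.072 = 8.472 pc.

8.47 pc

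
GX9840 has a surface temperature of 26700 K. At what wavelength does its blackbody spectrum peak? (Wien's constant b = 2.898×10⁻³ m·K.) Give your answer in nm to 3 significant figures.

λ_max = b/T = 2.898×10⁻³ / 26700 = 1.09×10^-7 m = 108.5 nm.

109 nm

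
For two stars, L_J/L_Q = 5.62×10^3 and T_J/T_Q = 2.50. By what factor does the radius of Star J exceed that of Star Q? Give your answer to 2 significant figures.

L ∝ R²T⁴ gives R ∝ √L / T², so
R_J/R_Q = √(5.62×10^3) / (2.50)² = 74.97 / 6.250 = 11.99.

12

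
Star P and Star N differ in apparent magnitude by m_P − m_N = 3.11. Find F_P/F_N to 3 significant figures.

F_P/F_N = 10^(−(m_P − m_N)/2.5) = 10^(-3.11/2.5) = 10^-1.244 = 0.05702.

0.0570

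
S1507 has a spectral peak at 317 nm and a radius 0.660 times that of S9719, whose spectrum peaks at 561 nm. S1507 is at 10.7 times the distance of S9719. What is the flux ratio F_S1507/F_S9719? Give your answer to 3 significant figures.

Wien's law: T_S1507/T_S9719 = λ_S9719/λ_S1507 = 561/317 = 1.770.
L_S1507/L_S9719 = (R_S1507/R_S9719)²(T_S1507/T_S9719)⁴ = (0.660)²(1.770)⁴ = 4.273.
F_S1507/F_S9719 = (L_S1507/L_S9719)/(d_S1507/d_S9719)² = 4.273/(10.7)² = 0.03732.

0.0373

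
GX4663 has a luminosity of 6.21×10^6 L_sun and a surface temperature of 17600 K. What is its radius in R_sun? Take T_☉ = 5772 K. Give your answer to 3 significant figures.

268 R_sun

R/R_☉ = √(L/L_☉) / (T/T_☉)² = √(6.21×10^6) / (3.049)²
       = 2492 / 9.298 = 268.0.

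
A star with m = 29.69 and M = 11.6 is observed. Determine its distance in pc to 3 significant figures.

4.15×10^4 pc

m − M = 5 log₁₀(d/10 pc)
29.69 − (11.6) = 18.09 = 5 log₁₀(d/10)
d = 10 × 10^(18.09/5) = 10 × 10^3.618 = 4.150×10^4 pc.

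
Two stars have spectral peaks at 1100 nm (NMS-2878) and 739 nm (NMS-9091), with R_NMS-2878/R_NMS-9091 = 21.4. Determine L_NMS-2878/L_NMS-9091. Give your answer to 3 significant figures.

Wien's law gives T ∝ 1/λ_max, so T_NMS-2878/T_NMS-9091 = λ_NMS-9091/λ_NMS-2878 = 739/1100 = 0.6718.
Then L ∝ R²T⁴ gives L_NMS-2878/L_NMS-9091 = (21.4)² × (0.6718)⁴ = 458.0 × 0.2037 = 93.29.

93.3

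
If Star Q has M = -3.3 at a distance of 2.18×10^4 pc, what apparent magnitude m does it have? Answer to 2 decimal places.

m = M + 5 log₁₀(d/10 pc) = -3.3 + 5 log₁₀(2.18×10^4/10)
  = -3.3 + 5 × 3.338 = -3.3 + 16.69 = 13.39.

13.39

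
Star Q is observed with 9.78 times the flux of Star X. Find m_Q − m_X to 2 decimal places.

m_Q − m_X = −2.5 log₁₀(F_Q/F_X) = −2.5 log₁₀(9.78) = −2.5 × (0.990) = -2.476.

-2.48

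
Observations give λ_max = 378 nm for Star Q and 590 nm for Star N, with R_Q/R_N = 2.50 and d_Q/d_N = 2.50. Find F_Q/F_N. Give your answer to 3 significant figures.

5.94

Wien's law: T_Q/T_N = λ_N/λ_Q = 590/378 = 1.561.
L_Q/L_N = (R_Q/R_N)²(T_Q/T_N)⁴ = (2.50)²(1.561)⁴ = 37.10.
F_Q/F_N = (L_Q/L_N)/(d_Q/d_N)² = 37.10/(2.50)² = 5.935.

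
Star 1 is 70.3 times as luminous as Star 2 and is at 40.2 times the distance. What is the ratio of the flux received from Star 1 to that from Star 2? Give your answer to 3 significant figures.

F = L/(4πd²), so F_1/F_2 = (L_1/L_2) / (d_1/d_2)²
= 70.3 / (40.2)² = 70.3 / 1616 = 0.04350.

0.0435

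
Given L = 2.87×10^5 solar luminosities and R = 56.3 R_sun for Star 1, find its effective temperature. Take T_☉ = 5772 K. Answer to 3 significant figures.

1.78×10^4 K

T/T_☉ = (L/L_☉)^(1/4) / (R/R_☉)^(1/2)
T = 5772 × (2.87×10^5)^(1/4) / √(56.3) = 5772 × 23.15 / 7.503 = 1.781×10^4 K.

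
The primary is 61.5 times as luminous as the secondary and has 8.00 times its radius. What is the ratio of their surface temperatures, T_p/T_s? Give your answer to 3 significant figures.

0.990

L ∝ R²T⁴ gives T ∝ (L/R²)^(1/4), so
T_p/T_s = (61.5 / 8.00²)^(1/4) = (0.9609)^(1/4) = 0.9901.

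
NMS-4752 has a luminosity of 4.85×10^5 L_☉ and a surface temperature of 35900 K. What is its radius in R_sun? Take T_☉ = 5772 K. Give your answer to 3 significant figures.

18.0 R_sun

R/R_☉ = √(L/L_☉) / (T/T_☉)² = √(4.85×10^5) / (6.220)²
       = 696.4 / 38.68 = 18.00.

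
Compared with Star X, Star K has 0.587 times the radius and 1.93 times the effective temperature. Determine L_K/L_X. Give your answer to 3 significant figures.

4.78

From the Stefan–Boltzmann law, L ∝ R²T⁴, so
L_K/L_X = (R_K/R_X)² (T_K/T_X)⁴ = (0.587)² × (1.93)⁴ = 0.3446 × 13.87 = 4.781.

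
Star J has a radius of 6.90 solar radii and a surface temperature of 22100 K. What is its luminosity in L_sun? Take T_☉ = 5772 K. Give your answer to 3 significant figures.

L/L_☉ = (R/R_☉)² (T/T_☉)⁴ = (6.90)² × (22100/5772)⁴
       = 47.61 × (3.829)⁴ = 47.61 × 214.9 = 1.023×10^4.

1.02×10^4 L_sun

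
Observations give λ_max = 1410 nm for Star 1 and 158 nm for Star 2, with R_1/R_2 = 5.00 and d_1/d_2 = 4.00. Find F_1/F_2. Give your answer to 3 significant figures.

Wien's law: T_1/T_2 = λ_2/λ_1 = 158/1410 = 0.1121.
L_1/L_2 = (R_1/R_2)²(T_1/T_2)⁴ = (5.00)²(0.1121)⁴ = 0.003942.
F_1/F_2 = (L_1/L_2)/(d_1/d_2)² = 0.003942/(4.00)² = 2.464×10^-4.

2.46×10^-4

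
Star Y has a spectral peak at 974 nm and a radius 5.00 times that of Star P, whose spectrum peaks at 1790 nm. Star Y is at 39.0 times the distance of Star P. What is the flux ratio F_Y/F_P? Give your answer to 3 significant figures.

0.187

Wien's law: T_Y/T_P = λ_P/λ_Y = 1790/974 = 1.838.
L_Y/L_P = (R_Y/R_P)²(T_Y/T_P)⁴ = (5.00)²(1.838)⁴ = 285.2.
F_Y/F_P = (L_Y/L_P)/(d_Y/d_P)² = 285.2/(39.0)² = 0.1875.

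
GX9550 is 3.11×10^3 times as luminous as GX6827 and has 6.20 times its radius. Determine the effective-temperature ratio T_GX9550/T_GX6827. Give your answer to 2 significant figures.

3.0

L ∝ R²T⁴ gives T ∝ (L/R²)^(1/4), so
T_GX9550/T_GX6827 = (3.11×10^3 / 6.20²)^(1/4) = (80.91)^(1/4) = 2.999.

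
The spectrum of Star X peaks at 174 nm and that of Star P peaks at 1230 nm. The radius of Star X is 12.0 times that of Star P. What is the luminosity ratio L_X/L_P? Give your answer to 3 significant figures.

3.60×10^5

Wien's law gives T ∝ 1/λ_max, so T_X/T_P = λ_P/λ_X = 1230/174 = 7.069.
Then L ∝ R²T⁴ gives L_X/L_P = (12.0)² × (7.069)⁴ = 144.0 × 2497 = 3.596×10^5.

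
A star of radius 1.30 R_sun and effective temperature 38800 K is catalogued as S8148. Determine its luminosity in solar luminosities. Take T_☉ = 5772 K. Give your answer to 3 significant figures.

L/L_☉ = (R/R_☉)² (T/T_☉)⁴ = (1.30)² × (38800/5772)⁴
       = 1.690 × (6.722)⁴ = 1.690 × 2042 = 3451.

3.45×10^3 solar luminosities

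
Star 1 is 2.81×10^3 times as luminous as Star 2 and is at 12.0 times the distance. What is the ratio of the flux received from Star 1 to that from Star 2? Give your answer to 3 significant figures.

19.5

F = L/(4πd²), so F_1/F_2 = (L_1/L_2) / (d_1/d_2)²
= 2.81×10^3 / (12.0)² = 2.81×10^3 / 144.0 = 19.51.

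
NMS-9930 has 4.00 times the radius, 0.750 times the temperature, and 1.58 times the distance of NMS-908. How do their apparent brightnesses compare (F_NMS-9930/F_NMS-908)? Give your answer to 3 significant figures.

2.03

L_NMS-9930/L_NMS-908 = (R_NMS-9930/R_NMS-908)²(T_NMS-9930/T_NMS-908)⁴ = (4.00)² × (0.750)⁴ = 5.062.
F_NMS-9930/F_NMS-908 = (L_NMS-9930/L_NMS-908)/(d_NMS-9930/d_NMS-908)² = 5.062 / (1.58)² = 2.028.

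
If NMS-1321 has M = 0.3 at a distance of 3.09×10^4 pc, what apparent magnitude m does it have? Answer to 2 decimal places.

17.75

m = M + 5 log₁₀(d/10 pc) = 0.3 + 5 log₁₀(3.09×10^4/10)
  = 0.3 + 5 × 3.490 = 0.3 + 17.45 = 17.75.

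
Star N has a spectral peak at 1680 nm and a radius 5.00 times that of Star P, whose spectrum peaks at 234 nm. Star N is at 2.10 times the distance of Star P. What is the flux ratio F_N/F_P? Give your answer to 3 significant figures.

0.00213

Wien's law: T_N/T_P = λ_P/λ_N = 234/1680 = 0.1393.
L_N/L_P = (R_N/R_P)²(T_N/T_P)⁴ = (5.00)²(0.1393)⁴ = 0.009409.
F_N/F_P = (L_N/L_P)/(d_N/d_P)² = 0.009409/(2.10)² = 0.002134.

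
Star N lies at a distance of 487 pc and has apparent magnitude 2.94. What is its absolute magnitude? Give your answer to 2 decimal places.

M = m − 5 log₁₀(d/10 pc) = 2.94 − 5 log₁₀(487/10)
  = 2.94 − 5 × 1.688 = 2.94 − 8.44 = -5.50.

-5.50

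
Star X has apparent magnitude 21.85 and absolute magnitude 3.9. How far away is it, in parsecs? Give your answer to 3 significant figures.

m − M = 5 log₁₀(d/10 pc)
21.85 − (3.9) = 17.95 = 5 log₁₀(d/10)
d = 10 × 10^(17.95/5) = 10 × 10^3.590 = 3.890×10^4 pc.

3.89×10^4 pc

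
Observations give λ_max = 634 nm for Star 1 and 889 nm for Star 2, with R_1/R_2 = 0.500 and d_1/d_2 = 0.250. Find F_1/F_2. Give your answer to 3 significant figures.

15.5

Wien's law: T_1/T_2 = λ_2/λ_1 = 889/634 = 1.402.
L_1/L_2 = (R_1/R_2)²(T_1/T_2)⁴ = (0.500)²(1.402)⁴ = 0.9665.
F_1/F_2 = (L_1/L_2)/(d_1/d_2)² = 0.9665/(0.250)² = 15.46.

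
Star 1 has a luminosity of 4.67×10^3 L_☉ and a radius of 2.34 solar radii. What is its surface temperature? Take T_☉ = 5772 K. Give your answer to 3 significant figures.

T/T_☉ = (L/L_☉)^(1/4) / (R/R_☉)^(1/2)
T = 5772 × (4.67×10^3)^(1/4) / √(2.34) = 5772 × 8.267 / 1.530 = 3.119×10^4 K.

3.12×10^4 K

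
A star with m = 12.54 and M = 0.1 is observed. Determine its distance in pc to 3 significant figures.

3.08×10^3 pc

m − M = 5 log₁₀(d/10 pc)
12.54 − (0.1) = 12.44 = 5 log₁₀(d/10)
d = 10 × 10^(12.44/5) = 10 × 10^2.488 = 3076 pc.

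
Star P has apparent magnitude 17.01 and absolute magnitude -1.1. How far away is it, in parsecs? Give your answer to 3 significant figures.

4.19×10^4 pc

m − M = 5 log₁₀(d/10 pc)
17.01 − (-1.1) = 18.11 = 5 log₁₀(d/10)
d = 10 × 10^(18.11/5) = 10 × 10^3.622 = 4.188×10^4 pc.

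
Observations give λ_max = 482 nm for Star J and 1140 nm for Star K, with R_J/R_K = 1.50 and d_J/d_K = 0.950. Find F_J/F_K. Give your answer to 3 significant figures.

78.0

Wien's law: T_J/T_K = λ_K/λ_J = 1140/482 = 2.365.
L_J/L_K = (R_J/R_K)²(T_J/T_K)⁴ = (1.50)²(2.365)⁴ = 70.41.
F_J/F_K = (L_J/L_K)/(d_J/d_K)² = 70.41/(0.950)² = 78.01.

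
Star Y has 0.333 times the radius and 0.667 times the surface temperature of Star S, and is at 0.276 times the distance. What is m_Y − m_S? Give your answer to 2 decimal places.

L_Y/L_S = (0.333)²(0.667)⁴ = 0.02195.
F_Y/F_S = (L_Y/L_S)/(d_Y/d_S)² = 0.02195/0.07618 = 0.2881.
m_Y − m_S = −2.5 log₁₀(0.2881) = 1.35.

1.35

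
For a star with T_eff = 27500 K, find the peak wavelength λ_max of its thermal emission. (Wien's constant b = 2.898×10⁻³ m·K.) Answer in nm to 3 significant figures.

105 nm

λ_max = b/T = 2.898×10⁻³ / 27500 = 1.05×10^-7 m = 105.4 nm.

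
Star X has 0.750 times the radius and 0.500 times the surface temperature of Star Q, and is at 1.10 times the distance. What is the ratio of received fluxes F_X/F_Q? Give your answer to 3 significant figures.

0.0291

L_X/L_Q = (R_X/R_Q)²(T_X/T_Q)⁴ = (0.750)² × (0.500)⁴ = 0.03516.
F_X/F_Q = (L_X/L_Q)/(d_X/d_Q)² = 0.03516 / (1.10)² = 0.02905.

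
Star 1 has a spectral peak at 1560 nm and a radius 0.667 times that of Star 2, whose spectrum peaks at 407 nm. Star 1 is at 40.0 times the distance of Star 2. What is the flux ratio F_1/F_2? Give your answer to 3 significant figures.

1.29×10^-6

Wien's law: T_1/T_2 = λ_2/λ_1 = 407/1560 = 0.2609.
L_1/L_2 = (R_1/R_2)²(T_1/T_2)⁴ = (0.667)²(0.2609)⁴ = 0.002061.
F_1/F_2 = (L_1/L_2)/(d_1/d_2)² = 0.002061/(40.0)² = 1.288×10^-6.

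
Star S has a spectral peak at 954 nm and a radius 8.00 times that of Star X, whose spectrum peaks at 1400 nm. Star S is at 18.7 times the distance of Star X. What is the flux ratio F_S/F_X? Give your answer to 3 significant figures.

0.849

Wien's law: T_S/T_X = λ_X/λ_S = 1400/954 = 1.468.
L_S/L_X = (R_S/R_X)²(T_S/T_X)⁴ = (8.00)²(1.468)⁴ = 296.8.
F_S/F_X = (L_S/L_X)/(d_S/d_X)² = 296.8/(18.7)² = 0.8488.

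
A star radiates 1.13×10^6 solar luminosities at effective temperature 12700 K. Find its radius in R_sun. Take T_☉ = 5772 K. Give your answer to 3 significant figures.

220 R_sun

R/R_☉ = √(L/L_☉) / (T/T_☉)² = √(1.13×10^6) / (2.200)²
       = 1063 / 4.841 = 219.6.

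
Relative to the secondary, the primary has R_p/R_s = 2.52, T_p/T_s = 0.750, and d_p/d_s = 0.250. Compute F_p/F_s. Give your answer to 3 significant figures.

L_p/L_s = (R_p/R_s)²(T_p/T_s)⁴ = (2.52)² × (0.750)⁴ = 2.009.
F_p/F_s = (L_p/L_s)/(d_p/d_s)² = 2.009 / (0.250)² = 32.15.

32.1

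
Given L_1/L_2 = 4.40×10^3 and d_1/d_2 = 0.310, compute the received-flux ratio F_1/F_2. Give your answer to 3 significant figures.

4.58×10^4

F = L/(4πd²), so F_1/F_2 = (L_1/L_2) / (d_1/d_2)²
= 4.40×10^3 / (0.310)² = 4.40×10^3 / 0.09610 = 4.579×10^4.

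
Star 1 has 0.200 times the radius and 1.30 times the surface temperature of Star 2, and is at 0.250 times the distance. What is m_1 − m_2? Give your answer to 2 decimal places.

-0.65

L_1/L_2 = (0.200)²(1.30)⁴ = 0.1142.
F_1/F_2 = (L_1/L_2)/(d_1/d_2)² = 0.1142/0.06250 = 1.828.
m_1 − m_2 = −2.5 log₁₀(1.828) = -0.65.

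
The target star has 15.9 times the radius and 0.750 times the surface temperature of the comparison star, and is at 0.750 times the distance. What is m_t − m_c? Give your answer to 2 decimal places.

L_t/L_c = (15.9)²(0.750)⁴ = 79.99.
F_t/F_c = (L_t/L_c)/(d_t/d_c)² = 79.99/0.5625 = 142.2.
m_t − m_c = −2.5 log₁₀(142.2) = -5.38.

-5.38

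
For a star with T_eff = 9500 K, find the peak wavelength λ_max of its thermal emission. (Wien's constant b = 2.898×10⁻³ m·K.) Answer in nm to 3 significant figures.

305 nm

λ_max = b/T = 2.898×10⁻³ / 9500 = 3.05×10^-7 m = 305.1 nm.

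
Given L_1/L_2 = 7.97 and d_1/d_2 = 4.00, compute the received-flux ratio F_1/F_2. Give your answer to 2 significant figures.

0.50

F = L/(4πd²), so F_1/F_2 = (L_1/L_2) / (d_1/d_2)²
= 7.97 / (4.00)² = 7.97 / 16.00 = 0.4981.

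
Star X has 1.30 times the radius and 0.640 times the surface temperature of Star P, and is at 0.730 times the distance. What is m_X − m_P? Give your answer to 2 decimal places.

L_X/L_P = (1.30)²(0.640)⁴ = 0.2835.
F_X/F_P = (L_X/L_P)/(d_X/d_P)² = 0.2835/0.5329 = 0.5321.
m_X − m_P = −2.5 log₁₀(0.5321) = 0.69.

0.69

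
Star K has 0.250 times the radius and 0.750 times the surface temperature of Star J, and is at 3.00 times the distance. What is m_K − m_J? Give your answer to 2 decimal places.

L_K/L_J = (0.250)²(0.750)⁴ = 0.01978.
F_K/F_J = (L_K/L_J)/(d_K/d_J)² = 0.01978/9.000 = 0.002197.
m_K − m_J = −2.5 log₁₀(0.002197) = 6.65.

6.65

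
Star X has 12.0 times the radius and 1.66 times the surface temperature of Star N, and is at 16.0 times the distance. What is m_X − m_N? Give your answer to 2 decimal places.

L_X/L_N = (12.0)²(1.66)⁴ = 1093.
F_X/F_N = (L_X/L_N)/(d_X/d_N)² = 1093/256.0 = 4.271.
m_X − m_N = −2.5 log₁₀(4.271) = -1.58.

-1.58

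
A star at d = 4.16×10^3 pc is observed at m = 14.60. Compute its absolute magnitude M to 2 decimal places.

1.50

M = m − 5 log₁₀(d/10 pc) = 14.60 − 5 log₁₀(4.16×10^3/10)
  = 14.60 − 5 × 2.619 = 14.60 − 13.10 = 1.50.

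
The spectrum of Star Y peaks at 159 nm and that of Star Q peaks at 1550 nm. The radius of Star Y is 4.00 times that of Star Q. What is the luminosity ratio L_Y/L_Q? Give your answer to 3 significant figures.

Wien's law gives T ∝ 1/λ_max, so T_Y/T_Q = λ_Q/λ_Y = 1550/159 = 9.748.
Then L ∝ R²T⁴ gives L_Y/L_Q = (4.00)² × (9.748)⁴ = 16.00 × 9031 = 1.445×10^5.

1.44×10^5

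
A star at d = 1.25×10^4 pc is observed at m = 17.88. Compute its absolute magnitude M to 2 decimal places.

2.40

M = m − 5 log₁₀(d/10 pc) = 17.88 − 5 log₁₀(1.25×10^4/10)
  = 17.88 − 5 × 3.097 = 17.88 − 15.48 = 2.40.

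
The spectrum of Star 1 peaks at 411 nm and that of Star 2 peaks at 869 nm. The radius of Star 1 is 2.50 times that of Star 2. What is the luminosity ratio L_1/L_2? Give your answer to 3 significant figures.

125

Wien's law gives T ∝ 1/λ_max, so T_1/T_2 = λ_2/λ_1 = 869/411 = 2.114.
Then L ∝ R²T⁴ gives L_1/L_2 = (2.50)² × (2.114)⁴ = 6.250 × 19.99 = 124.9.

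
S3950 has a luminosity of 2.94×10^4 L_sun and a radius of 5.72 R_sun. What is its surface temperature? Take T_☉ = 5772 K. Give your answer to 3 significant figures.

T/T_☉ = (L/L_☉)^(1/4) / (R/R_☉)^(1/2)
T = 5772 × (2.94×10^4)^(1/4) / √(5.72) = 5772 × 13.09 / 2.392 = 3.160×10^4 K.

3.16×10^4 K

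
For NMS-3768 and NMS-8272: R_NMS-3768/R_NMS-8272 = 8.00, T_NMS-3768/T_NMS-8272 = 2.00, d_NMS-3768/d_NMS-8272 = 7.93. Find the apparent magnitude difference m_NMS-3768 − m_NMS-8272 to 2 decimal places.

-3.03

L_NMS-3768/L_NMS-8272 = (8.00)²(2.00)⁴ = 1024.
F_NMS-3768/F_NMS-8272 = (L_NMS-3768/L_NMS-8272)/(d_NMS-3768/d_NMS-8272)² = 1024/62.88 = 16.28.
m_NMS-3768 − m_NMS-8272 = −2.5 log₁₀(16.28) = -3.03.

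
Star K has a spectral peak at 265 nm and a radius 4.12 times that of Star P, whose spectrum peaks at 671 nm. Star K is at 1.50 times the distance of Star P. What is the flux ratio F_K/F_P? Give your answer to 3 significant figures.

Wien's law: T_K/T_P = λ_P/λ_K = 671/265 = 2.532.
L_K/L_P = (R_K/R_P)²(T_K/T_P)⁴ = (4.12)²(2.532)⁴ = 697.8.
F_K/F_P = (L_K/L_P)/(d_K/d_P)² = 697.8/(1.50)² = 310.1.

310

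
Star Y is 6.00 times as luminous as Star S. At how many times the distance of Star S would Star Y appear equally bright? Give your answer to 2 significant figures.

Equal flux requires L_Y/d_Y² = L_S/d_S², so d_Y/d_S = √(L_Y/L_S)
= √(6.00) = 2.449.

2.4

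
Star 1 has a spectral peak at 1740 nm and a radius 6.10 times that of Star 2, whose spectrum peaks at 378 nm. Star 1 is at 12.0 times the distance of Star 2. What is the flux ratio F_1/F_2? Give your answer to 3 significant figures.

Wien's law: T_1/T_2 = λ_2/λ_1 = 378/1740 = 0.2172.
L_1/L_2 = (R_1/R_2)²(T_1/T_2)⁴ = (6.10)²(0.2172)⁴ = 0.08288.
F_1/F_2 = (L_1/L_2)/(d_1/d_2)² = 0.08288/(12.0)² = 5.755×10^-4.

5.76×10^-4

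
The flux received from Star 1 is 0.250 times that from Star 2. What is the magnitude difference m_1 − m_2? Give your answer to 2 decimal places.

1.51

m_1 − m_2 = −2.5 log₁₀(F_1/F_2) = −2.5 log₁₀(0.250) = −2.5 × (-0.602) = 1.505.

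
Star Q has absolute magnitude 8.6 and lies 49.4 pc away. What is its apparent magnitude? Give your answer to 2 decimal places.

m = M + 5 log₁₀(d/10 pc) = 8.6 + 5 log₁₀(49.4/10)
  = 8.6 + 5 × 0.694 = 8.6 + 3.47 = 12.07.

12.07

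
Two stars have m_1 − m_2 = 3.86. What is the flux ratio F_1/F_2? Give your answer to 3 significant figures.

F_1/F_2 = 10^(−(m_1 − m_2)/2.5) = 10^(-3.86/2.5) = 10^-1.544 = 0.02858.

0.0286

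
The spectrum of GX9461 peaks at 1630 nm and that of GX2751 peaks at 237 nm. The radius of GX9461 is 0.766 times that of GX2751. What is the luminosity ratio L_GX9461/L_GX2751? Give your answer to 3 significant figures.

Wien's law gives T ∝ 1/λ_max, so T_GX9461/T_GX2751 = λ_GX2751/λ_GX9461 = 237/1630 = 0.1454.
Then L ∝ R²T⁴ gives L_GX9461/L_GX2751 = (0.766)² × (0.1454)⁴ = 0.5868 × 4.469×10^-4 = 2.622×10^-4.

2.62×10^-4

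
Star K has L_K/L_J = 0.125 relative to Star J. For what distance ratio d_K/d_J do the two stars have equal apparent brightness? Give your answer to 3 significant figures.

0.354

Equal flux requires L_K/d_K² = L_J/d_J², so d_K/d_J = √(L_K/L_J)
= √(0.125) = 0.3536.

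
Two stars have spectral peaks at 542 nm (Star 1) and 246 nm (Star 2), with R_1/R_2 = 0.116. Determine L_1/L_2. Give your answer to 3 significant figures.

Wien's law gives T ∝ 1/λ_max, so T_1/T_2 = λ_2/λ_1 = 246/542 = 0.4539.
Then L ∝ R²T⁴ gives L_1/L_2 = (0.116)² × (0.4539)⁴ = 0.01346 × 0.04244 = 5.710×10^-4.

5.71×10^-4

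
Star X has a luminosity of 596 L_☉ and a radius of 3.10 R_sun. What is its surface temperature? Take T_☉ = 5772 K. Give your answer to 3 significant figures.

T/T_☉ = (L/L_☉)^(1/4) / (R/R_☉)^(1/2)
T = 5772 × (596)^(1/4) / √(3.10) = 5772 × 4.941 / 1.761 = 1.620×10^4 K.

1.62×10^4 K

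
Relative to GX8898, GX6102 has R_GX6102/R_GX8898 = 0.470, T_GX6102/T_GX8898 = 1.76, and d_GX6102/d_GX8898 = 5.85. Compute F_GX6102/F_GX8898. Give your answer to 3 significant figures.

0.0619

L_GX6102/L_GX8898 = (R_GX6102/R_GX8898)²(T_GX6102/T_GX8898)⁴ = (0.470)² × (1.76)⁴ = 2.120.
F_GX6102/F_GX8898 = (L_GX6102/L_GX8898)/(d_GX6102/d_GX8898)² = 2.120 / (5.85)² = 0.06193.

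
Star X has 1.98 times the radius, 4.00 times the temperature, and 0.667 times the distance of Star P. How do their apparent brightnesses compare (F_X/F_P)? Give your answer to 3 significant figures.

2.26×10^3

L_X/L_P = (R_X/R_P)²(T_X/T_P)⁴ = (1.98)² × (4.00)⁴ = 1004.
F_X/F_P = (L_X/L_P)/(d_X/d_P)² = 1004 / (0.667)² = 2256.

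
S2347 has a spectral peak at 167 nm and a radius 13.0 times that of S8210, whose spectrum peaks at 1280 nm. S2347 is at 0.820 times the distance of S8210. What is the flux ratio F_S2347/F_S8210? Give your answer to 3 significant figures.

Wien's law: T_S2347/T_S8210 = λ_S8210/λ_S2347 = 1280/167 = 7.665.
L_S2347/L_S8210 = (R_S2347/R_S8210)²(T_S2347/T_S8210)⁴ = (13.0)²(7.665)⁴ = 5.833×10^5.
F_S2347/F_S8210 = (L_S2347/L_S8210)/(d_S2347/d_S8210)² = 5.833×10^5/(0.820)² = 8.674×10^5.

8.67×10^5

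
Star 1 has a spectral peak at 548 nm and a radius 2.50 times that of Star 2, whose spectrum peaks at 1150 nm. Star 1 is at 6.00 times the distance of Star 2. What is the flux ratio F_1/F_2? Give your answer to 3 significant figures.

3.37

Wien's law: T_1/T_2 = λ_2/λ_1 = 1150/548 = 2.099.
L_1/L_2 = (R_1/R_2)²(T_1/T_2)⁴ = (2.50)²(2.099)⁴ = 121.2.
F_1/F_2 = (L_1/L_2)/(d_1/d_2)² = 121.2/(6.00)² = 3.367.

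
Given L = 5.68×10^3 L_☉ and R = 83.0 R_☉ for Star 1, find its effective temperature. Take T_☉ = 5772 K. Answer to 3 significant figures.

5.50×10^3 K

T/T_☉ = (L/L_☉)^(1/4) / (R/R_☉)^(1/2)
T = 5772 × (5.68×10^3)^(1/4) / √(83.0) = 5772 × 8.681 / 9.110 = 5500 K.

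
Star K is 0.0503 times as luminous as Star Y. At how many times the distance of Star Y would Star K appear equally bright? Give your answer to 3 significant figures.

0.224

Equal flux requires L_K/d_K² = L_Y/d_Y², so d_K/d_Y = √(L_K/L_Y)
= √(0.0503) = 0.2243.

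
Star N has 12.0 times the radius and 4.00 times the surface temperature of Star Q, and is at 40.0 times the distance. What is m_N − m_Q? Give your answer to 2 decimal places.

L_N/L_Q = (12.0)²(4.00)⁴ = 3.686×10^4.
F_N/F_Q = (L_N/L_Q)/(d_N/d_Q)² = 3.686×10^4/1600 = 23.04.
m_N − m_Q = −2.5 log₁₀(23.04) = -3.41.

-3.41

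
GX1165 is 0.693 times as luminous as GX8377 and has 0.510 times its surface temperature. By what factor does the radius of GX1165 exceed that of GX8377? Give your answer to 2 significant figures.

L ∝ R²T⁴ gives R ∝ √L / T², so
R_GX1165/R_GX8377 = √(0.693) / (0.510)² = 0.8325 / 0.2601 = 3.201.

3.2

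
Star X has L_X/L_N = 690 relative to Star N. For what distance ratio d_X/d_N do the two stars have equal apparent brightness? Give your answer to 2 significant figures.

Equal flux requires L_X/d_X² = L_N/d_N², so d_X/d_N = √(L_X/L_N)
= √(690) = 26.27.

26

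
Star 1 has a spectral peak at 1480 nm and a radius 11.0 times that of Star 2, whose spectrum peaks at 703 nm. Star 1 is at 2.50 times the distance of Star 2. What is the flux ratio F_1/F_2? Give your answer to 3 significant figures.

Wien's law: T_1/T_2 = λ_2/λ_1 = 703/1480 = 0.4750.
L_1/L_2 = (R_1/R_2)²(T_1/T_2)⁴ = (11.0)²(0.4750)⁴ = 6.160.
F_1/F_2 = (L_1/L_2)/(d_1/d_2)² = 6.160/(2.50)² = 0.9856.

0.986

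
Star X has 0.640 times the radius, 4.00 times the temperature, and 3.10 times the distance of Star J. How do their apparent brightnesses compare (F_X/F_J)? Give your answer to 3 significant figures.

10.9

L_X/L_J = (R_X/R_J)²(T_X/T_J)⁴ = (0.640)² × (4.00)⁴ = 104.9.
F_X/F_J = (L_X/L_J)/(d_X/d_J)² = 104.9 / (3.10)² = 10.91.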